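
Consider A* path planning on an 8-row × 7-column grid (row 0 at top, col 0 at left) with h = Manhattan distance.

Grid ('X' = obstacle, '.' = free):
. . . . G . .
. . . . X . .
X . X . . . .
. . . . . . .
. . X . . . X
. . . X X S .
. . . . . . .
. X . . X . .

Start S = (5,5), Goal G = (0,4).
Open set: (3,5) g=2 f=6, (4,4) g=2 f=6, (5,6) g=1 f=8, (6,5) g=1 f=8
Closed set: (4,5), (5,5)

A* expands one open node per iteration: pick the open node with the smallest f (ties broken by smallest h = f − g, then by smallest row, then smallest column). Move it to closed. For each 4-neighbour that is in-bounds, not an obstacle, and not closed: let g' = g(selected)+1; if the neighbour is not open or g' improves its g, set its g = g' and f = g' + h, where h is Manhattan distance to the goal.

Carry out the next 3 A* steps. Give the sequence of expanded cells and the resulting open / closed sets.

step 1: expand (3,5) (f=6, h=4) → closed; open now [(2,5) g=3 f=6, (3,4) g=3 f=6, (3,6) g=3 f=8, (4,4) g=2 f=6, (5,6) g=1 f=8, (6,5) g=1 f=8]
step 2: expand (2,5) (f=6, h=3) → closed; open now [(1,5) g=4 f=6, (2,4) g=4 f=6, (2,6) g=4 f=8, (3,4) g=3 f=6, (3,6) g=3 f=8, (4,4) g=2 f=6, (5,6) g=1 f=8, (6,5) g=1 f=8]
step 3: expand (1,5) (f=6, h=2) → closed; open now [(0,5) g=5 f=6, (1,6) g=5 f=8, (2,4) g=4 f=6, (2,6) g=4 f=8, (3,4) g=3 f=6, (3,6) g=3 f=8, (4,4) g=2 f=6, (5,6) g=1 f=8, (6,5) g=1 f=8]

order=[(3,5) → (2,5) → (1,5)]; open=[(0,5) g=5 f=6, (1,6) g=5 f=8, (2,4) g=4 f=6, (2,6) g=4 f=8, (3,4) g=3 f=6, (3,6) g=3 f=8, (4,4) g=2 f=6, (5,6) g=1 f=8, (6,5) g=1 f=8]; closed=[(1,5), (2,5), (3,5), (4,5), (5,5)]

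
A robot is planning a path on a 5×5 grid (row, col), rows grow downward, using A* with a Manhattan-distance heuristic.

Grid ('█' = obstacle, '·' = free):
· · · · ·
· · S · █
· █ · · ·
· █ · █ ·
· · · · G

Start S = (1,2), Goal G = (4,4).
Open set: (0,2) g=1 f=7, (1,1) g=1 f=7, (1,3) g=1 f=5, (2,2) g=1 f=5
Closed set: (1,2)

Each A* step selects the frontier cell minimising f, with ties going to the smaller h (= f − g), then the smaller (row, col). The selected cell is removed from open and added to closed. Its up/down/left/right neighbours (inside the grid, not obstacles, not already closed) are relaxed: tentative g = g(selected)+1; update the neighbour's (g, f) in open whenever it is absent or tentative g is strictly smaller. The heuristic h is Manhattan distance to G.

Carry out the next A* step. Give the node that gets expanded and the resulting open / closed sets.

step 1: expand (1,3) (f=5, h=4) → closed; open now [(0,2) g=1 f=7, (0,3) g=2 f=7, (1,1) g=1 f=7, (2,2) g=1 f=5, (2,3) g=2 f=5]

expanded=(1,3); open=[(0,2) g=1 f=7, (0,3) g=2 f=7, (1,1) g=1 f=7, (2,2) g=1 f=5, (2,3) g=2 f=5]; closed=[(1,2), (1,3)]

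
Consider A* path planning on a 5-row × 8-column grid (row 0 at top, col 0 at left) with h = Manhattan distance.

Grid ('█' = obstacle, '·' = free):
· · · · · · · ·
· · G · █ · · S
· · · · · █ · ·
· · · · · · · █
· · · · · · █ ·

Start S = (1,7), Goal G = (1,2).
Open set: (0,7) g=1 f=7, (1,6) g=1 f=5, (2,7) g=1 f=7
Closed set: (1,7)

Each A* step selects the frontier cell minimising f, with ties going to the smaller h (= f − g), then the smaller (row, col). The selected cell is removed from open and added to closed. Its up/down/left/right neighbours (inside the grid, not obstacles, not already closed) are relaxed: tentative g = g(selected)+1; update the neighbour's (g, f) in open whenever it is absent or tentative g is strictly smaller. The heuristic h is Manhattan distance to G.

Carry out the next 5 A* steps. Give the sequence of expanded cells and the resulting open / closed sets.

step 1: expand (1,6) (f=5, h=4) → closed; open now [(0,6) g=2 f=7, (0,7) g=1 f=7, (1,5) g=2 f=5, (2,6) g=2 f=7, (2,7) g=1 f=7]
step 2: expand (1,5) (f=5, h=3) → closed; open now [(0,5) g=3 f=7, (0,6) g=2 f=7, (0,7) g=1 f=7, (2,6) g=2 f=7, (2,7) g=1 f=7]
step 3: expand (0,5) (f=7, h=4) → closed; open now [(0,4) g=4 f=7, (0,6) g=2 f=7, (0,7) g=1 f=7, (2,6) g=2 f=7, (2,7) g=1 f=7]
step 4: expand (0,4) (f=7, h=3) → closed; open now [(0,3) g=5 f=7, (0,6) g=2 f=7, (0,7) g=1 f=7, (2,6) g=2 f=7, (2,7) g=1 f=7]
step 5: expand (0,3) (f=7, h=2) → closed; open now [(0,2) g=6 f=7, (0,6) g=2 f=7, (0,7) g=1 f=7, (1,3) g=6 f=7, (2,6) g=2 f=7, (2,7) g=1 f=7]

order=[(1,6) → (1,5) → (0,5) → (0,4) → (0,3)]; open=[(0,2) g=6 f=7, (0,6) g=2 f=7, (0,7) g=1 f=7, (1,3) g=6 f=7, (2,6) g=2 f=7, (2,7) g=1 f=7]; closed=[(0,3), (0,4), (0,5), (1,5), (1,6), (1,7)]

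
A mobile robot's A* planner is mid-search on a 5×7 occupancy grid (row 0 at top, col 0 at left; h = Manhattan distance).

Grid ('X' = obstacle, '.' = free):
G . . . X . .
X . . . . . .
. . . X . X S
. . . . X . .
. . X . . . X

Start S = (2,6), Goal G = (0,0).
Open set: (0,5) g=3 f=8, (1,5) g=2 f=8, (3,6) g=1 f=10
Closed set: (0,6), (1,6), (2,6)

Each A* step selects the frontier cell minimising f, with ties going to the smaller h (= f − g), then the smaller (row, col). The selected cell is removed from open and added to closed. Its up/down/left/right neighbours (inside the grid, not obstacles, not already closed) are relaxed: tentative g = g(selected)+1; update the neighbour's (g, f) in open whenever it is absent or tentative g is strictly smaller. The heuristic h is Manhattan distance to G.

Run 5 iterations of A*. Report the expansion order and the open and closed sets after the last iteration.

step 1: expand (0,5) (f=8, h=5) → closed; open now [(1,5) g=2 f=8, (3,6) g=1 f=10]
step 2: expand (1,5) (f=8, h=6) → closed; open now [(1,4) g=3 f=8, (3,6) g=1 f=10]
step 3: expand (1,4) (f=8, h=5) → closed; open now [(1,3) g=4 f=8, (2,4) g=4 f=10, (3,6) g=1 f=10]
step 4: expand (1,3) (f=8, h=4) → closed; open now [(0,3) g=5 f=8, (1,2) g=5 f=8, (2,4) g=4 f=10, (3,6) g=1 f=10]
step 5: expand (0,3) (f=8, h=3) → closed; open now [(0,2) g=6 f=8, (1,2) g=5 f=8, (2,4) g=4 f=10, (3,6) g=1 f=10]

order=[(0,5) → (1,5) → (1,4) → (1,3) → (0,3)]; open=[(0,2) g=6 f=8, (1,2) g=5 f=8, (2,4) g=4 f=10, (3,6) g=1 f=10]; closed=[(0,3), (0,5), (0,6), (1,3), (1,4), (1,5), (1,6), (2,6)]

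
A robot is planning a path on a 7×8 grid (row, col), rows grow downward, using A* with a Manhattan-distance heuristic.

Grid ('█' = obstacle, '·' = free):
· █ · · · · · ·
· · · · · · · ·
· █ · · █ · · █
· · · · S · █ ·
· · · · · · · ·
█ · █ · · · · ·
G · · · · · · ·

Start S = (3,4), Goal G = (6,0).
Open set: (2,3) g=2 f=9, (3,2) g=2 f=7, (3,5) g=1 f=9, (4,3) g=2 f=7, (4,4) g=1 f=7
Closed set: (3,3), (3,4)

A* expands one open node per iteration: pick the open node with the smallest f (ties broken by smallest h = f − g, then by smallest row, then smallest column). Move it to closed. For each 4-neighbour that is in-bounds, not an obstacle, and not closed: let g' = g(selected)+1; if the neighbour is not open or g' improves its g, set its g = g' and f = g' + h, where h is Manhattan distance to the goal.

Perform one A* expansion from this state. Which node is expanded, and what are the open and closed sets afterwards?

step 1: expand (3,2) (f=7, h=5) → closed; open now [(2,2) g=3 f=9, (2,3) g=2 f=9, (3,1) g=3 f=7, (3,5) g=1 f=9, (4,2) g=3 f=7, (4,3) g=2 f=7, (4,4) g=1 f=7]

expanded=(3,2); open=[(2,2) g=3 f=9, (2,3) g=2 f=9, (3,1) g=3 f=7, (3,5) g=1 f=9, (4,2) g=3 f=7, (4,3) g=2 f=7, (4,4) g=1 f=7]; closed=[(3,2), (3,3), (3,4)]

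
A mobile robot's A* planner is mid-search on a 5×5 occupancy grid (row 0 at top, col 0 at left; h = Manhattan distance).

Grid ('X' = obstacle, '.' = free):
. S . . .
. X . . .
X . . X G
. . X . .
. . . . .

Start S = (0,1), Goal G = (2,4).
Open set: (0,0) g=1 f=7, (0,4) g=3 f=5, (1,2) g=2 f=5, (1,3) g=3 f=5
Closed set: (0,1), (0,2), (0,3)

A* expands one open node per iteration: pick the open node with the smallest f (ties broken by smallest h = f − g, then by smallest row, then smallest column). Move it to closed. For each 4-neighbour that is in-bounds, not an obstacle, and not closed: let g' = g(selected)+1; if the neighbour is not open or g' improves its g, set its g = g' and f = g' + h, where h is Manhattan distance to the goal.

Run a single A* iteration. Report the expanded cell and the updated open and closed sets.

expanded=(0,4); open=[(0,0) g=1 f=7, (1,2) g=2 f=5, (1,3) g=3 f=5, (1,4) g=4 f=5]; closed=[(0,1), (0,2), (0,3), (0,4)]

step 1: expand (0,4) (f=5, h=2) → closed; open now [(0,0) g=1 f=7, (1,2) g=2 f=5, (1,3) g=3 f=5, (1,4) g=4 f=5]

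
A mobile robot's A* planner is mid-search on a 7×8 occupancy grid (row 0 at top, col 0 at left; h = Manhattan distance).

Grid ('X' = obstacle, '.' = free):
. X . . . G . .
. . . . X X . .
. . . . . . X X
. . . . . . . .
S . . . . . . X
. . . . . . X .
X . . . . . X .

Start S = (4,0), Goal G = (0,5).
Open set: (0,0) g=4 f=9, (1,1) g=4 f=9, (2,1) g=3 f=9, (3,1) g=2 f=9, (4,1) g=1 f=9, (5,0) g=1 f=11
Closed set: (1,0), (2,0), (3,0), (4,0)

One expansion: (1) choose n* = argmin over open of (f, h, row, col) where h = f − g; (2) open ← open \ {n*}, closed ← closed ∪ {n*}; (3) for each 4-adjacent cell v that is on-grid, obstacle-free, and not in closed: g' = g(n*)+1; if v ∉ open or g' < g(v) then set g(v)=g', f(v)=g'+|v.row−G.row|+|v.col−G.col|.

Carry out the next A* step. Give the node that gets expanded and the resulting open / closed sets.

expanded=(0,0); open=[(1,1) g=4 f=9, (2,1) g=3 f=9, (3,1) g=2 f=9, (4,1) g=1 f=9, (5,0) g=1 f=11]; closed=[(0,0), (1,0), (2,0), (3,0), (4,0)]

step 1: expand (0,0) (f=9, h=5) → closed; open now [(1,1) g=4 f=9, (2,1) g=3 f=9, (3,1) g=2 f=9, (4,1) g=1 f=9, (5,0) g=1 f=11]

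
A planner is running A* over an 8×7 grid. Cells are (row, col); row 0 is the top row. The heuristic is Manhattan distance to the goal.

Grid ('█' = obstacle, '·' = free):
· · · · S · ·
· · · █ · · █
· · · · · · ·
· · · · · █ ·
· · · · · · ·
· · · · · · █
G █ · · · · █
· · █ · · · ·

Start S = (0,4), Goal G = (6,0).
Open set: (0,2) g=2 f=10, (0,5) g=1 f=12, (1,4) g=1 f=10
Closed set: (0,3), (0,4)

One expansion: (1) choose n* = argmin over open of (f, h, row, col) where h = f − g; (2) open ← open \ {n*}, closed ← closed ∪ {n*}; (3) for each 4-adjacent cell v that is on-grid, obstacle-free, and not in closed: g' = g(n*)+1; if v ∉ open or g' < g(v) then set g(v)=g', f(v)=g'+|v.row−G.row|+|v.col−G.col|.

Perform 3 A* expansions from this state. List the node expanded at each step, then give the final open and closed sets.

order=[(0,2) → (0,1) → (0,0)]; open=[(0,5) g=1 f=12, (1,0) g=5 f=10, (1,1) g=4 f=10, (1,2) g=3 f=10, (1,4) g=1 f=10]; closed=[(0,0), (0,1), (0,2), (0,3), (0,4)]

step 1: expand (0,2) (f=10, h=8) → closed; open now [(0,1) g=3 f=10, (0,5) g=1 f=12, (1,2) g=3 f=10, (1,4) g=1 f=10]
step 2: expand (0,1) (f=10, h=7) → closed; open now [(0,0) g=4 f=10, (0,5) g=1 f=12, (1,1) g=4 f=10, (1,2) g=3 f=10, (1,4) g=1 f=10]
step 3: expand (0,0) (f=10, h=6) → closed; open now [(0,5) g=1 f=12, (1,0) g=5 f=10, (1,1) g=4 f=10, (1,2) g=3 f=10, (1,4) g=1 f=10]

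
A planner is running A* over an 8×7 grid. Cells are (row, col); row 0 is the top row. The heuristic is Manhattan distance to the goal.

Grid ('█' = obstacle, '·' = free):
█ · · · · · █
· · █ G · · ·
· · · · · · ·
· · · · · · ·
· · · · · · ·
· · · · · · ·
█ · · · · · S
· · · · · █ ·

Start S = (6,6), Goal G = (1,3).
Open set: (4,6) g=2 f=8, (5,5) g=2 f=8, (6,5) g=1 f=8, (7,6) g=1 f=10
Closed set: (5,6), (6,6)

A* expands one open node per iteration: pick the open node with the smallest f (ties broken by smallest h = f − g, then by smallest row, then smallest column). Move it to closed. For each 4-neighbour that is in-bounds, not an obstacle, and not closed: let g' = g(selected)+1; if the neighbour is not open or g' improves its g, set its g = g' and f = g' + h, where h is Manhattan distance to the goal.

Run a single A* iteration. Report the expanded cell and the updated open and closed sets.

expanded=(4,6); open=[(3,6) g=3 f=8, (4,5) g=3 f=8, (5,5) g=2 f=8, (6,5) g=1 f=8, (7,6) g=1 f=10]; closed=[(4,6), (5,6), (6,6)]

step 1: expand (4,6) (f=8, h=6) → closed; open now [(3,6) g=3 f=8, (4,5) g=3 f=8, (5,5) g=2 f=8, (6,5) g=1 f=8, (7,6) g=1 f=10]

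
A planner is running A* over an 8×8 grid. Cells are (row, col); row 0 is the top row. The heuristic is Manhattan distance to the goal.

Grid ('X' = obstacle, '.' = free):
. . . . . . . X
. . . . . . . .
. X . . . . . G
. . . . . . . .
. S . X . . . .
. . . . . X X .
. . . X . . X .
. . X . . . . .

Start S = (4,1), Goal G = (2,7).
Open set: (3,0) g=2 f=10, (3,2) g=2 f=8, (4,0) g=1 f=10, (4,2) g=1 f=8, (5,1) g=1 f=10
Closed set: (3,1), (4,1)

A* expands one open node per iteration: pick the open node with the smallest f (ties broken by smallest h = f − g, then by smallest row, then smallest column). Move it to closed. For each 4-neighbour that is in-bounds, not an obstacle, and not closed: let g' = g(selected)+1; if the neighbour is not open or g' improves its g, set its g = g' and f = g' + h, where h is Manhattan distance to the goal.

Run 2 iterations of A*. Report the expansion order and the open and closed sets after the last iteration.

step 1: expand (3,2) (f=8, h=6) → closed; open now [(2,2) g=3 f=8, (3,0) g=2 f=10, (3,3) g=3 f=8, (4,0) g=1 f=10, (4,2) g=1 f=8, (5,1) g=1 f=10]
step 2: expand (2,2) (f=8, h=5) → closed; open now [(1,2) g=4 f=10, (2,3) g=4 f=8, (3,0) g=2 f=10, (3,3) g=3 f=8, (4,0) g=1 f=10, (4,2) g=1 f=8, (5,1) g=1 f=10]

order=[(3,2) → (2,2)]; open=[(1,2) g=4 f=10, (2,3) g=4 f=8, (3,0) g=2 f=10, (3,3) g=3 f=8, (4,0) g=1 f=10, (4,2) g=1 f=8, (5,1) g=1 f=10]; closed=[(2,2), (3,1), (3,2), (4,1)]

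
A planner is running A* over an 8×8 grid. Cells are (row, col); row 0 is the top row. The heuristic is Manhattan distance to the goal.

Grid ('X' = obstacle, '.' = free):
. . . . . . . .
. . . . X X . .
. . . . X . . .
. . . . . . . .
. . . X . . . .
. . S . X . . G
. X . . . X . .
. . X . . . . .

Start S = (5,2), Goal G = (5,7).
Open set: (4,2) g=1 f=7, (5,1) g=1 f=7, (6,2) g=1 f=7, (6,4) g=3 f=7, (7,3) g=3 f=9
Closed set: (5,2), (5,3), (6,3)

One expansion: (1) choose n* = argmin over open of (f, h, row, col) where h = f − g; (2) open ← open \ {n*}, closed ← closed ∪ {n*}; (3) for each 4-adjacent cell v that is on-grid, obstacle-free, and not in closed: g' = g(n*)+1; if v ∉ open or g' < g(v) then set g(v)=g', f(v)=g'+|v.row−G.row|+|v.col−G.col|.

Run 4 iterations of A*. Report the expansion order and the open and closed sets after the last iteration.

order=[(6,4) → (4,2) → (5,1) → (6,2)]; open=[(3,2) g=2 f=9, (4,1) g=2 f=9, (5,0) g=2 f=9, (7,3) g=3 f=9, (7,4) g=4 f=9]; closed=[(4,2), (5,1), (5,2), (5,3), (6,2), (6,3), (6,4)]

step 1: expand (6,4) (f=7, h=4) → closed; open now [(4,2) g=1 f=7, (5,1) g=1 f=7, (6,2) g=1 f=7, (7,3) g=3 f=9, (7,4) g=4 f=9]
step 2: expand (4,2) (f=7, h=6) → closed; open now [(3,2) g=2 f=9, (4,1) g=2 f=9, (5,1) g=1 f=7, (6,2) g=1 f=7, (7,3) g=3 f=9, (7,4) g=4 f=9]
step 3: expand (5,1) (f=7, h=6) → closed; open now [(3,2) g=2 f=9, (4,1) g=2 f=9, (5,0) g=2 f=9, (6,2) g=1 f=7, (7,3) g=3 f=9, (7,4) g=4 f=9]
step 4: expand (6,2) (f=7, h=6) → closed; open now [(3,2) g=2 f=9, (4,1) g=2 f=9, (5,0) g=2 f=9, (7,3) g=3 f=9, (7,4) g=4 f=9]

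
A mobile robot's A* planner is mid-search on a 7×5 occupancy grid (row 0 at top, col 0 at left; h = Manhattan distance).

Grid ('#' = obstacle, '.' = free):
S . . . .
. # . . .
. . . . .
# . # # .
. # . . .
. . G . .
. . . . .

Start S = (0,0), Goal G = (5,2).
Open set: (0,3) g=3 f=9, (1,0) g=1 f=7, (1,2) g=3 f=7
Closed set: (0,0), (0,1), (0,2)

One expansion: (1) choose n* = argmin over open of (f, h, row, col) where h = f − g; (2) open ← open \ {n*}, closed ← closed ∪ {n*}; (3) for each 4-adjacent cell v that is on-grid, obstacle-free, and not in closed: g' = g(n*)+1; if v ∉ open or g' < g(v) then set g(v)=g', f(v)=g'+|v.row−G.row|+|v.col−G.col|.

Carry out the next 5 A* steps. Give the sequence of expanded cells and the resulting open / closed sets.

step 1: expand (1,2) (f=7, h=4) → closed; open now [(0,3) g=3 f=9, (1,0) g=1 f=7, (1,3) g=4 f=9, (2,2) g=4 f=7]
step 2: expand (2,2) (f=7, h=3) → closed; open now [(0,3) g=3 f=9, (1,0) g=1 f=7, (1,3) g=4 f=9, (2,1) g=5 f=9, (2,3) g=5 f=9]
step 3: expand (1,0) (f=7, h=6) → closed; open now [(0,3) g=3 f=9, (1,3) g=4 f=9, (2,0) g=2 f=7, (2,1) g=5 f=9, (2,3) g=5 f=9]
step 4: expand (2,0) (f=7, h=5) → closed; open now [(0,3) g=3 f=9, (1,3) g=4 f=9, (2,1) g=3 f=7, (2,3) g=5 f=9]
step 5: expand (2,1) (f=7, h=4) → closed; open now [(0,3) g=3 f=9, (1,3) g=4 f=9, (2,3) g=5 f=9, (3,1) g=4 f=7]

order=[(1,2) → (2,2) → (1,0) → (2,0) → (2,1)]; open=[(0,3) g=3 f=9, (1,3) g=4 f=9, (2,3) g=5 f=9, (3,1) g=4 f=7]; closed=[(0,0), (0,1), (0,2), (1,0), (1,2), (2,0), (2,1), (2,2)]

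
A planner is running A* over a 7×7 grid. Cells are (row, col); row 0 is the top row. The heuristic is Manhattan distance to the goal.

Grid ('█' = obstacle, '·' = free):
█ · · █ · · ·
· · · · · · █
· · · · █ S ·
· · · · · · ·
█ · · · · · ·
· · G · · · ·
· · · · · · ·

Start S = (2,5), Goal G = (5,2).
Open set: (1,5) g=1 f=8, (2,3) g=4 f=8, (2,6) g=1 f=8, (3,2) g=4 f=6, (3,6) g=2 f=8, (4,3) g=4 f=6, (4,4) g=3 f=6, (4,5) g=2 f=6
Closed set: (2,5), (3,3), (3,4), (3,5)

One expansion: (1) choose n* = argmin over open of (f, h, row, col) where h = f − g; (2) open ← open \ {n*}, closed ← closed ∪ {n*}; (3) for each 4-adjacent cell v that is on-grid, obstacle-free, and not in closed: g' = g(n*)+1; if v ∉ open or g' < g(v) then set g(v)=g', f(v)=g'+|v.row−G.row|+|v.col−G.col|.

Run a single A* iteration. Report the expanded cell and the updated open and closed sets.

step 1: expand (3,2) (f=6, h=2) → closed; open now [(1,5) g=1 f=8, (2,2) g=5 f=8, (2,3) g=4 f=8, (2,6) g=1 f=8, (3,1) g=5 f=8, (3,6) g=2 f=8, (4,2) g=5 f=6, (4,3) g=4 f=6, (4,4) g=3 f=6, (4,5) g=2 f=6]

expanded=(3,2); open=[(1,5) g=1 f=8, (2,2) g=5 f=8, (2,3) g=4 f=8, (2,6) g=1 f=8, (3,1) g=5 f=8, (3,6) g=2 f=8, (4,2) g=5 f=6, (4,3) g=4 f=6, (4,4) g=3 f=6, (4,5) g=2 f=6]; closed=[(2,5), (3,2), (3,3), (3,4), (3,5)]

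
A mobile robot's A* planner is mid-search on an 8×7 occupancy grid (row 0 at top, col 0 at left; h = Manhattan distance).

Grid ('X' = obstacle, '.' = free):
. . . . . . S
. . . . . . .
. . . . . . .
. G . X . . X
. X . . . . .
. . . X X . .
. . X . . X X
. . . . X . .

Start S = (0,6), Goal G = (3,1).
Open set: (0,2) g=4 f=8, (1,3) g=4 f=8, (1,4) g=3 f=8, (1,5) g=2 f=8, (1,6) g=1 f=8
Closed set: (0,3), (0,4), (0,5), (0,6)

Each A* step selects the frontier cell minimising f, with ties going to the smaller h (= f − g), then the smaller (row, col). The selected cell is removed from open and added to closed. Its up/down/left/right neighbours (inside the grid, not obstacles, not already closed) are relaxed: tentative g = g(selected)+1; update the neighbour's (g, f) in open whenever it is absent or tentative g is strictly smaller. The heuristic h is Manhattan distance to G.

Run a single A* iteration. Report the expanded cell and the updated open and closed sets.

step 1: expand (0,2) (f=8, h=4) → closed; open now [(0,1) g=5 f=8, (1,2) g=5 f=8, (1,3) g=4 f=8, (1,4) g=3 f=8, (1,5) g=2 f=8, (1,6) g=1 f=8]

expanded=(0,2); open=[(0,1) g=5 f=8, (1,2) g=5 f=8, (1,3) g=4 f=8, (1,4) g=3 f=8, (1,5) g=2 f=8, (1,6) g=1 f=8]; closed=[(0,2), (0,3), (0,4), (0,5), (0,6)]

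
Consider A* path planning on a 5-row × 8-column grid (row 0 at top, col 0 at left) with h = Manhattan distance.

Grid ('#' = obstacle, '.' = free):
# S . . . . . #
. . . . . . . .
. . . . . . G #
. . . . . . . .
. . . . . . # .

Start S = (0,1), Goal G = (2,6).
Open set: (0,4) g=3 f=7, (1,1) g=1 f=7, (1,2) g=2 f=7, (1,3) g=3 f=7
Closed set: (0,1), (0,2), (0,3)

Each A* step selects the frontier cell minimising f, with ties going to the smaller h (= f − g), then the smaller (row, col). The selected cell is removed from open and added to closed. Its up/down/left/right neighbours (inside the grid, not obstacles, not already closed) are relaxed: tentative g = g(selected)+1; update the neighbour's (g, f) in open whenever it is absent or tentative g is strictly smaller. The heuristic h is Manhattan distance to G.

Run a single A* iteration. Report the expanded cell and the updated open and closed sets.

expanded=(0,4); open=[(0,5) g=4 f=7, (1,1) g=1 f=7, (1,2) g=2 f=7, (1,3) g=3 f=7, (1,4) g=4 f=7]; closed=[(0,1), (0,2), (0,3), (0,4)]

step 1: expand (0,4) (f=7, h=4) → closed; open now [(0,5) g=4 f=7, (1,1) g=1 f=7, (1,2) g=2 f=7, (1,3) g=3 f=7, (1,4) g=4 f=7]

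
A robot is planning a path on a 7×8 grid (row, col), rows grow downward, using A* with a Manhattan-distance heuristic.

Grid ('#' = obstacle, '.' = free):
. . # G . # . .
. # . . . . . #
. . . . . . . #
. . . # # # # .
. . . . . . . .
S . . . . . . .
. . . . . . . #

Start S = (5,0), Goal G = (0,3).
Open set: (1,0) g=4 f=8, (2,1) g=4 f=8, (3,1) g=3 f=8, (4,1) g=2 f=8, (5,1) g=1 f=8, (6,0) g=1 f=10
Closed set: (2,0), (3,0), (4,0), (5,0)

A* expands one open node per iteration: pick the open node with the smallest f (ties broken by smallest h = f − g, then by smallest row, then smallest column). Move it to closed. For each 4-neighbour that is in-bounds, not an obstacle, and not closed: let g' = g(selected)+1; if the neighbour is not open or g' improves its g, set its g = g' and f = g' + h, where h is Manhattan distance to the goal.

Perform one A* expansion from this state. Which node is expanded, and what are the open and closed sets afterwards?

expanded=(1,0); open=[(0,0) g=5 f=8, (2,1) g=4 f=8, (3,1) g=3 f=8, (4,1) g=2 f=8, (5,1) g=1 f=8, (6,0) g=1 f=10]; closed=[(1,0), (2,0), (3,0), (4,0), (5,0)]

step 1: expand (1,0) (f=8, h=4) → closed; open now [(0,0) g=5 f=8, (2,1) g=4 f=8, (3,1) g=3 f=8, (4,1) g=2 f=8, (5,1) g=1 f=8, (6,0) g=1 f=10]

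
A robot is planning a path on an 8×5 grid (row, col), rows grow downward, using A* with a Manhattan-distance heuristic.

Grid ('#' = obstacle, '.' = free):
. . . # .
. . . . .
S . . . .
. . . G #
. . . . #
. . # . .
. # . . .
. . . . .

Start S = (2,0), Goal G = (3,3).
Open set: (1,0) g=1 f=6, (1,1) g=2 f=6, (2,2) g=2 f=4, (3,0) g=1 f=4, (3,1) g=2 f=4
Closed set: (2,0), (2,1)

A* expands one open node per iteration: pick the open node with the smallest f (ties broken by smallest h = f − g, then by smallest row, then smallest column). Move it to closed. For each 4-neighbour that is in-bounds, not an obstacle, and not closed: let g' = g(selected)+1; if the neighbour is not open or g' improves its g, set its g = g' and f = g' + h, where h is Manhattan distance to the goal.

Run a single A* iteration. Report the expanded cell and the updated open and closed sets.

step 1: expand (2,2) (f=4, h=2) → closed; open now [(1,0) g=1 f=6, (1,1) g=2 f=6, (1,2) g=3 f=6, (2,3) g=3 f=4, (3,0) g=1 f=4, (3,1) g=2 f=4, (3,2) g=3 f=4]

expanded=(2,2); open=[(1,0) g=1 f=6, (1,1) g=2 f=6, (1,2) g=3 f=6, (2,3) g=3 f=4, (3,0) g=1 f=4, (3,1) g=2 f=4, (3,2) g=3 f=4]; closed=[(2,0), (2,1), (2,2)]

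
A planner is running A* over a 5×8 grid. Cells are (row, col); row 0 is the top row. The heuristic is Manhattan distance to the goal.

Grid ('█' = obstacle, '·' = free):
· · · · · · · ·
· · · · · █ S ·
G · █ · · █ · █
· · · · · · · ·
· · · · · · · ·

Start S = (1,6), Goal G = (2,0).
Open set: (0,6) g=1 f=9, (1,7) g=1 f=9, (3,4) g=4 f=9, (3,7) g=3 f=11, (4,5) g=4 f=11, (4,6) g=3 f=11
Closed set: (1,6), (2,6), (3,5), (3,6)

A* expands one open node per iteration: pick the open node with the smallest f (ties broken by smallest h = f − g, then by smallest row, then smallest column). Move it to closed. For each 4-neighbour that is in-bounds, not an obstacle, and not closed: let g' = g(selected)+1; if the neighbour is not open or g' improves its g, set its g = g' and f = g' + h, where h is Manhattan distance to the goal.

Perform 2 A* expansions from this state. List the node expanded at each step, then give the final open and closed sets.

order=[(3,4) → (2,4)]; open=[(0,6) g=1 f=9, (1,4) g=6 f=11, (1,7) g=1 f=9, (2,3) g=6 f=9, (3,3) g=5 f=9, (3,7) g=3 f=11, (4,4) g=5 f=11, (4,5) g=4 f=11, (4,6) g=3 f=11]; closed=[(1,6), (2,4), (2,6), (3,4), (3,5), (3,6)]

step 1: expand (3,4) (f=9, h=5) → closed; open now [(0,6) g=1 f=9, (1,7) g=1 f=9, (2,4) g=5 f=9, (3,3) g=5 f=9, (3,7) g=3 f=11, (4,4) g=5 f=11, (4,5) g=4 f=11, (4,6) g=3 f=11]
step 2: expand (2,4) (f=9, h=4) → closed; open now [(0,6) g=1 f=9, (1,4) g=6 f=11, (1,7) g=1 f=9, (2,3) g=6 f=9, (3,3) g=5 f=9, (3,7) g=3 f=11, (4,4) g=5 f=11, (4,5) g=4 f=11, (4,6) g=3 f=11]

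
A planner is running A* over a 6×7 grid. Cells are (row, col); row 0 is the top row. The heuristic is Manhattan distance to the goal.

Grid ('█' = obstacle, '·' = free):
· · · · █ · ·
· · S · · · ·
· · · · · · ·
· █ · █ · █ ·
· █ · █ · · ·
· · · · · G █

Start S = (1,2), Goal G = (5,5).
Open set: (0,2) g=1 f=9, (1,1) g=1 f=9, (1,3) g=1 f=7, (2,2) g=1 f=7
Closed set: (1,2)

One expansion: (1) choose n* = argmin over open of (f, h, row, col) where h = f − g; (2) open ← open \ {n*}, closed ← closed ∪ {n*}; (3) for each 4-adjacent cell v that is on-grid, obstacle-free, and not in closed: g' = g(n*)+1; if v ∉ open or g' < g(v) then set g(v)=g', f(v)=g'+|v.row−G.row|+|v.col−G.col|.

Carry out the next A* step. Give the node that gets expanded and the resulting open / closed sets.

expanded=(1,3); open=[(0,2) g=1 f=9, (0,3) g=2 f=9, (1,1) g=1 f=9, (1,4) g=2 f=7, (2,2) g=1 f=7, (2,3) g=2 f=7]; closed=[(1,2), (1,3)]

step 1: expand (1,3) (f=7, h=6) → closed; open now [(0,2) g=1 f=9, (0,3) g=2 f=9, (1,1) g=1 f=9, (1,4) g=2 f=7, (2,2) g=1 f=7, (2,3) g=2 f=7]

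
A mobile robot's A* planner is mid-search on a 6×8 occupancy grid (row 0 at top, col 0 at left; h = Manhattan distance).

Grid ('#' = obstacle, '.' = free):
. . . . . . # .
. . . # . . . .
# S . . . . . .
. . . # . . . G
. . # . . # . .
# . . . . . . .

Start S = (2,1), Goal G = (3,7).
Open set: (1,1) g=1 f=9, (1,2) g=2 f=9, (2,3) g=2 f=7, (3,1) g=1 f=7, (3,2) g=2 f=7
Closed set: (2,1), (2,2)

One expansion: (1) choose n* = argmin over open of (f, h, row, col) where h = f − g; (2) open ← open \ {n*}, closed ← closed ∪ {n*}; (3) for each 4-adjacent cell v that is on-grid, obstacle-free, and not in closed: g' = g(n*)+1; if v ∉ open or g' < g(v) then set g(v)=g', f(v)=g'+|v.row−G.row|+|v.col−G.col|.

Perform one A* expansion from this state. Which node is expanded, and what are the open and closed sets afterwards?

expanded=(2,3); open=[(1,1) g=1 f=9, (1,2) g=2 f=9, (2,4) g=3 f=7, (3,1) g=1 f=7, (3,2) g=2 f=7]; closed=[(2,1), (2,2), (2,3)]

step 1: expand (2,3) (f=7, h=5) → closed; open now [(1,1) g=1 f=9, (1,2) g=2 f=9, (2,4) g=3 f=7, (3,1) g=1 f=7, (3,2) g=2 f=7]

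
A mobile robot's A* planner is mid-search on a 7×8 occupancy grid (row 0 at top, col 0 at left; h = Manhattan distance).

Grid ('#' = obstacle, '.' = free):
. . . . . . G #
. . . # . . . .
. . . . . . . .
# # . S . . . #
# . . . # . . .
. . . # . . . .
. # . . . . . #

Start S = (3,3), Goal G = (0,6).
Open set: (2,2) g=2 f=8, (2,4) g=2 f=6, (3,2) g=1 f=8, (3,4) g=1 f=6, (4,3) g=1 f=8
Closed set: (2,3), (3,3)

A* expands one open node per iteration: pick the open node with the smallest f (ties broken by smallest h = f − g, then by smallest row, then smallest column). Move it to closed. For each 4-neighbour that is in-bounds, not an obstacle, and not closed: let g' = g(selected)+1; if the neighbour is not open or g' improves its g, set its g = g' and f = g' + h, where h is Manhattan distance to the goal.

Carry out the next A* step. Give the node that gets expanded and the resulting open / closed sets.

step 1: expand (2,4) (f=6, h=4) → closed; open now [(1,4) g=3 f=6, (2,2) g=2 f=8, (2,5) g=3 f=6, (3,2) g=1 f=8, (3,4) g=1 f=6, (4,3) g=1 f=8]

expanded=(2,4); open=[(1,4) g=3 f=6, (2,2) g=2 f=8, (2,5) g=3 f=6, (3,2) g=1 f=8, (3,4) g=1 f=6, (4,3) g=1 f=8]; closed=[(2,3), (2,4), (3,3)]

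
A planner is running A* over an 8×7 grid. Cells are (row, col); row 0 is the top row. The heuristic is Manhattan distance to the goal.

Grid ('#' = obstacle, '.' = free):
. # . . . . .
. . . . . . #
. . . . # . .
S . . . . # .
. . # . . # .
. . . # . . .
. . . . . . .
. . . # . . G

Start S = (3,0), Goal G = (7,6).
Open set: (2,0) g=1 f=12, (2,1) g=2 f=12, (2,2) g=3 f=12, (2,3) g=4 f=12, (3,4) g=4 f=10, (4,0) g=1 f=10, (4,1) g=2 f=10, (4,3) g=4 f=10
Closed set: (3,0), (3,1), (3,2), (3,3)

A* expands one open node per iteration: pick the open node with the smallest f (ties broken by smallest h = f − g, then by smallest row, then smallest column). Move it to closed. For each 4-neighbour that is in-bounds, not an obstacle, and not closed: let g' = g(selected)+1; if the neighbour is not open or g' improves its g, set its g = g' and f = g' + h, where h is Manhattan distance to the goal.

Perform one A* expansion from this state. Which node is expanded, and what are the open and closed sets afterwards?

step 1: expand (3,4) (f=10, h=6) → closed; open now [(2,0) g=1 f=12, (2,1) g=2 f=12, (2,2) g=3 f=12, (2,3) g=4 f=12, (4,0) g=1 f=10, (4,1) g=2 f=10, (4,3) g=4 f=10, (4,4) g=5 f=10]

expanded=(3,4); open=[(2,0) g=1 f=12, (2,1) g=2 f=12, (2,2) g=3 f=12, (2,3) g=4 f=12, (4,0) g=1 f=10, (4,1) g=2 f=10, (4,3) g=4 f=10, (4,4) g=5 f=10]; closed=[(3,0), (3,1), (3,2), (3,3), (3,4)]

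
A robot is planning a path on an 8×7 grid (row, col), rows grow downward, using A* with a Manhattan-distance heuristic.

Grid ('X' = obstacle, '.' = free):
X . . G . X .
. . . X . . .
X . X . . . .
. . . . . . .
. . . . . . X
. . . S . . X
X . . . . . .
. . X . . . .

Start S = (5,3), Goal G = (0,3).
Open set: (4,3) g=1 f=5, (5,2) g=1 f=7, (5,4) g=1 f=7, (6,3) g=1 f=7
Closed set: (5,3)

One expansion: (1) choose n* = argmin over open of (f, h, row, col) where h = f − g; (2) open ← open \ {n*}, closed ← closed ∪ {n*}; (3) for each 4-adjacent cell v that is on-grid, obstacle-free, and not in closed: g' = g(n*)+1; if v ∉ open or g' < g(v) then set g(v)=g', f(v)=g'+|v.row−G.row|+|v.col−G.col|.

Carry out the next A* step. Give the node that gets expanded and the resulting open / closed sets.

step 1: expand (4,3) (f=5, h=4) → closed; open now [(3,3) g=2 f=5, (4,2) g=2 f=7, (4,4) g=2 f=7, (5,2) g=1 f=7, (5,4) g=1 f=7, (6,3) g=1 f=7]

expanded=(4,3); open=[(3,3) g=2 f=5, (4,2) g=2 f=7, (4,4) g=2 f=7, (5,2) g=1 f=7, (5,4) g=1 f=7, (6,3) g=1 f=7]; closed=[(4,3), (5,3)]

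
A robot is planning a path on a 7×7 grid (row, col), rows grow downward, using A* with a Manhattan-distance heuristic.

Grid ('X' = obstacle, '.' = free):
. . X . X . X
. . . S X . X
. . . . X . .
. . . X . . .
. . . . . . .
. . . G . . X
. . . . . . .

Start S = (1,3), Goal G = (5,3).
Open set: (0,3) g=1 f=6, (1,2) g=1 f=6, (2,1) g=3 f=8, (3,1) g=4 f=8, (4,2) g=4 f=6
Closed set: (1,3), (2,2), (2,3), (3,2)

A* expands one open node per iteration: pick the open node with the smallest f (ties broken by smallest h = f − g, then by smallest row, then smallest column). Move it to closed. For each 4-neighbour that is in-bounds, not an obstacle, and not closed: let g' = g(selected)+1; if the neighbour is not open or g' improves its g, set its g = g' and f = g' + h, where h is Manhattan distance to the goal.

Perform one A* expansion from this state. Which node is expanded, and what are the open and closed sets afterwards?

expanded=(4,2); open=[(0,3) g=1 f=6, (1,2) g=1 f=6, (2,1) g=3 f=8, (3,1) g=4 f=8, (4,1) g=5 f=8, (4,3) g=5 f=6, (5,2) g=5 f=6]; closed=[(1,3), (2,2), (2,3), (3,2), (4,2)]

step 1: expand (4,2) (f=6, h=2) → closed; open now [(0,3) g=1 f=6, (1,2) g=1 f=6, (2,1) g=3 f=8, (3,1) g=4 f=8, (4,1) g=5 f=8, (4,3) g=5 f=6, (5,2) g=5 f=6]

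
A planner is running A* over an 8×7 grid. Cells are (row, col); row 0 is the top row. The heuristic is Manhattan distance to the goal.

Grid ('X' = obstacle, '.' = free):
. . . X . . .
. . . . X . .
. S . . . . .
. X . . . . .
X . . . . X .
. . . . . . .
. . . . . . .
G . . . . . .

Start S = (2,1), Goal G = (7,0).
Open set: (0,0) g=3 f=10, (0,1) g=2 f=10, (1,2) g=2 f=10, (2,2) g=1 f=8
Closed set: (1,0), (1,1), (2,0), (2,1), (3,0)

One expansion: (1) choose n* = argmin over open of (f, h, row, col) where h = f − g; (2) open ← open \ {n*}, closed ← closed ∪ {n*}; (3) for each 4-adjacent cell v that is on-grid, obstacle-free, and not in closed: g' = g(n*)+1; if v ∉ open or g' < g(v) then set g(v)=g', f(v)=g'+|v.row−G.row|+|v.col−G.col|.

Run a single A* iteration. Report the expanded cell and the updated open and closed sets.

expanded=(2,2); open=[(0,0) g=3 f=10, (0,1) g=2 f=10, (1,2) g=2 f=10, (2,3) g=2 f=10, (3,2) g=2 f=8]; closed=[(1,0), (1,1), (2,0), (2,1), (2,2), (3,0)]

step 1: expand (2,2) (f=8, h=7) → closed; open now [(0,0) g=3 f=10, (0,1) g=2 f=10, (1,2) g=2 f=10, (2,3) g=2 f=10, (3,2) g=2 f=8]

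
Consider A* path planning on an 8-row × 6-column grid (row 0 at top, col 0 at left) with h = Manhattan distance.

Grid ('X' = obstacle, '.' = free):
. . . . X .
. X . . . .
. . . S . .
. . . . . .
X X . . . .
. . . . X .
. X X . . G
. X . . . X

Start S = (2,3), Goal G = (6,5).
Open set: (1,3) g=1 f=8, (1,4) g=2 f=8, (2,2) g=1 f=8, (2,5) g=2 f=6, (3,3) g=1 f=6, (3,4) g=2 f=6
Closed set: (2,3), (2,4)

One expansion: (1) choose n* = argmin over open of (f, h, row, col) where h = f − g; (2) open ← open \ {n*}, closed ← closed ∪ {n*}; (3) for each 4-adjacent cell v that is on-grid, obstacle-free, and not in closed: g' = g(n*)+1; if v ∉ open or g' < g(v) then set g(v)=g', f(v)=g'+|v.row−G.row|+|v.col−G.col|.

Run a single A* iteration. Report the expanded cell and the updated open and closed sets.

step 1: expand (2,5) (f=6, h=4) → closed; open now [(1,3) g=1 f=8, (1,4) g=2 f=8, (1,5) g=3 f=8, (2,2) g=1 f=8, (3,3) g=1 f=6, (3,4) g=2 f=6, (3,5) g=3 f=6]

expanded=(2,5); open=[(1,3) g=1 f=8, (1,4) g=2 f=8, (1,5) g=3 f=8, (2,2) g=1 f=8, (3,3) g=1 f=6, (3,4) g=2 f=6, (3,5) g=3 f=6]; closed=[(2,3), (2,4), (2,5)]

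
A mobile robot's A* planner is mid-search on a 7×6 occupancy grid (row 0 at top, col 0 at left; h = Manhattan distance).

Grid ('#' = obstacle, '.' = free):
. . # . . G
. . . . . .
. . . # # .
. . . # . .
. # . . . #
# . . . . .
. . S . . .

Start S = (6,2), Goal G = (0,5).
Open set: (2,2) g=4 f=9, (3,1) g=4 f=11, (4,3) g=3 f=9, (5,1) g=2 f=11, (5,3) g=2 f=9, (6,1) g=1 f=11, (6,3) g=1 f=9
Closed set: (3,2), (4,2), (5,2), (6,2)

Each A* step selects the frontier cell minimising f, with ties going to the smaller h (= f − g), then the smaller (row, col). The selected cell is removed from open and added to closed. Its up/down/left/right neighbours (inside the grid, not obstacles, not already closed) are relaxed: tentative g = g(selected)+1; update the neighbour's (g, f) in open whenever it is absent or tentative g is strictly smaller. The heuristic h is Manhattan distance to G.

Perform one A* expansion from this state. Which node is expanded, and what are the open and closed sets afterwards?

expanded=(2,2); open=[(1,2) g=5 f=9, (2,1) g=5 f=11, (3,1) g=4 f=11, (4,3) g=3 f=9, (5,1) g=2 f=11, (5,3) g=2 f=9, (6,1) g=1 f=11, (6,3) g=1 f=9]; closed=[(2,2), (3,2), (4,2), (5,2), (6,2)]

step 1: expand (2,2) (f=9, h=5) → closed; open now [(1,2) g=5 f=9, (2,1) g=5 f=11, (3,1) g=4 f=11, (4,3) g=3 f=9, (5,1) g=2 f=11, (5,3) g=2 f=9, (6,1) g=1 f=11, (6,3) g=1 f=9]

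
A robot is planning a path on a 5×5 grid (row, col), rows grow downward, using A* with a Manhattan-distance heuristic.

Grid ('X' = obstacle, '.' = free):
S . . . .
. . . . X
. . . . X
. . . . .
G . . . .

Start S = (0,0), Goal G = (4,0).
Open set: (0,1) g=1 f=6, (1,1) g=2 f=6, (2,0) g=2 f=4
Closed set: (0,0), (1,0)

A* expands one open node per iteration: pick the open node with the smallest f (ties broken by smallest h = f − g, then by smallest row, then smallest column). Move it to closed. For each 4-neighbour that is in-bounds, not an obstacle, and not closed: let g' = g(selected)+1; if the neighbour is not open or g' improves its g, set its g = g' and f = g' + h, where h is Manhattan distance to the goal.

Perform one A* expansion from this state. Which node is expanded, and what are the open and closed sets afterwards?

expanded=(2,0); open=[(0,1) g=1 f=6, (1,1) g=2 f=6, (2,1) g=3 f=6, (3,0) g=3 f=4]; closed=[(0,0), (1,0), (2,0)]

step 1: expand (2,0) (f=4, h=2) → closed; open now [(0,1) g=1 f=6, (1,1) g=2 f=6, (2,1) g=3 f=6, (3,0) g=3 f=4]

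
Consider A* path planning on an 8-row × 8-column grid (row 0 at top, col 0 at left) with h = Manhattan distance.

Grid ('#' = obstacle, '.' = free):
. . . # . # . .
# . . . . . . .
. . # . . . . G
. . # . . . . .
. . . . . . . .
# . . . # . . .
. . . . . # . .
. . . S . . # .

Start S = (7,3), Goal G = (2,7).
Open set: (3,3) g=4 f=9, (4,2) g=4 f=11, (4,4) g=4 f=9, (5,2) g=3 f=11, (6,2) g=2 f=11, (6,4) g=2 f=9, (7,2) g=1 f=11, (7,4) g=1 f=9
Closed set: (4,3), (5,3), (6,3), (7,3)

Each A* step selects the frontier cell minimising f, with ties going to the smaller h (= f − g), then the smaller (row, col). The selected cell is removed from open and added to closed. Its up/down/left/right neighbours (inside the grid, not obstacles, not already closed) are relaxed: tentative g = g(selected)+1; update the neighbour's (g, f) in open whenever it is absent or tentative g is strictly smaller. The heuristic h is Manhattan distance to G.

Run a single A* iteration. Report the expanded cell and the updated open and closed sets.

expanded=(3,3); open=[(2,3) g=5 f=9, (3,4) g=5 f=9, (4,2) g=4 f=11, (4,4) g=4 f=9, (5,2) g=3 f=11, (6,2) g=2 f=11, (6,4) g=2 f=9, (7,2) g=1 f=11, (7,4) g=1 f=9]; closed=[(3,3), (4,3), (5,3), (6,3), (7,3)]

step 1: expand (3,3) (f=9, h=5) → closed; open now [(2,3) g=5 f=9, (3,4) g=5 f=9, (4,2) g=4 f=11, (4,4) g=4 f=9, (5,2) g=3 f=11, (6,2) g=2 f=11, (6,4) g=2 f=9, (7,2) g=1 f=11, (7,4) g=1 f=9]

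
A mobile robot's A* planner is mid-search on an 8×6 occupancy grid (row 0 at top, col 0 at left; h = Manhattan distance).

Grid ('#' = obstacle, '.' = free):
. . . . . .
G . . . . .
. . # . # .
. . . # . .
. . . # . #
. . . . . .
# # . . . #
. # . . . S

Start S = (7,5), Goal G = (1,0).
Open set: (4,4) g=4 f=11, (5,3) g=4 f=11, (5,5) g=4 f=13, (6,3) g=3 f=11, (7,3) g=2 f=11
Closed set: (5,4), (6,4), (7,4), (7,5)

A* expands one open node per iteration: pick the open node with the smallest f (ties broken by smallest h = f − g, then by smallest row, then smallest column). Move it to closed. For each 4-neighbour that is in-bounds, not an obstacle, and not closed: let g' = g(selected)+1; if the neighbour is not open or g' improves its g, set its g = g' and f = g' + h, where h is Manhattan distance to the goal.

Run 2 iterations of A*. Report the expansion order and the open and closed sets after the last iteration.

order=[(4,4) → (3,4)]; open=[(3,5) g=6 f=13, (5,3) g=4 f=11, (5,5) g=4 f=13, (6,3) g=3 f=11, (7,3) g=2 f=11]; closed=[(3,4), (4,4), (5,4), (6,4), (7,4), (7,5)]

step 1: expand (4,4) (f=11, h=7) → closed; open now [(3,4) g=5 f=11, (5,3) g=4 f=11, (5,5) g=4 f=13, (6,3) g=3 f=11, (7,3) g=2 f=11]
step 2: expand (3,4) (f=11, h=6) → closed; open now [(3,5) g=6 f=13, (5,3) g=4 f=11, (5,5) g=4 f=13, (6,3) g=3 f=11, (7,3) g=2 f=11]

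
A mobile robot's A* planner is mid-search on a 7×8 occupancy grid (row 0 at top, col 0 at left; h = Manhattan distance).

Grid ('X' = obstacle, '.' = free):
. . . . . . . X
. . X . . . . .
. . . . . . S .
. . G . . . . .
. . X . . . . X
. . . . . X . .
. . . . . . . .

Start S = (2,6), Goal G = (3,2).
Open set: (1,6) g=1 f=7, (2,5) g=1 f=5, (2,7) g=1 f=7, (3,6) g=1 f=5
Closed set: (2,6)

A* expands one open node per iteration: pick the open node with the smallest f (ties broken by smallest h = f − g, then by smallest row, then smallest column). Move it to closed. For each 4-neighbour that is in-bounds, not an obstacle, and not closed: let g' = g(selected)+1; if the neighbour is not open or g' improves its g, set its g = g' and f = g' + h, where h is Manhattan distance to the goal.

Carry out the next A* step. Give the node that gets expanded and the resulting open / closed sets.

step 1: expand (2,5) (f=5, h=4) → closed; open now [(1,5) g=2 f=7, (1,6) g=1 f=7, (2,4) g=2 f=5, (2,7) g=1 f=7, (3,5) g=2 f=5, (3,6) g=1 f=5]

expanded=(2,5); open=[(1,5) g=2 f=7, (1,6) g=1 f=7, (2,4) g=2 f=5, (2,7) g=1 f=7, (3,5) g=2 f=5, (3,6) g=1 f=5]; closed=[(2,5), (2,6)]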